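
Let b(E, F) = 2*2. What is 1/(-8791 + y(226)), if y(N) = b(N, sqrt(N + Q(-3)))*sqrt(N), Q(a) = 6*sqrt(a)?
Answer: -8791/77278065 - 4*sqrt(226)/77278065 ≈ -0.00011454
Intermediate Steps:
b(E, F) = 4
y(N) = 4*sqrt(N)
1/(-8791 + y(226)) = 1/(-8791 + 4*sqrt(226))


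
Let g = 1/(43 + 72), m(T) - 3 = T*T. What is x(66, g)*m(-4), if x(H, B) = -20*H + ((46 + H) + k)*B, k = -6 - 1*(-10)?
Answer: -2881996/115 ≈ -25061.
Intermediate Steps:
m(T) = 3 + T**2 (m(T) = 3 + T*T = 3 + T**2)
g = 1/115 ≈ 0.0086956
k = 4 (k = -6 + 10 = 4)
x(H, B) = -20*H + B*(50 + H) (x(H, B) = -20*H + ((46 + H) + 4)*B = -20*H + (50 + H)*B = -20*H + B*(50 + H))
x(66, g)*m(-4) = (-20*66 + 50*(1/115) + (1/115)*66)*(3 + (-4)**2) = (-1320 + 10/23 + 66/115)*(3 + 16) = -151684/115*19 = -2881996/115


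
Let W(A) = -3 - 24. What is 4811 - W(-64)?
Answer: 4838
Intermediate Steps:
W(A) = -27
4811 - W(-64) = 4811 - 1*(-27) = 4811 + 27 = 4838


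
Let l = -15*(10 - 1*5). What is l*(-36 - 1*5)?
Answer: 3075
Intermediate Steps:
l = -75 (l = -15*(10 - 5) = -15*5 = -75)
l*(-36 - 1*5) = -75*(-36 - 1*5) = -75*(-36 - 5) = -75*(-41) = 3075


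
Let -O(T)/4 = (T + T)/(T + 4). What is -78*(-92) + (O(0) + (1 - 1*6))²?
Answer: 7201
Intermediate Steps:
O(T) = -8*T/(4 + T) (O(T) = -4*(T + T)/(T + 4) = -4*2*T/(4 + T) = -8*T/(4 + T))
-78*(-92) + (O(0) + (1 - 1*6))² = -78*(-92) + (-8*0/(4 + 0) + (1 - 1*6))² = 7176 + (-8*0/4 + (1 - 6))² = 7176 + (-8*0*¼ - 5)² = 7176 + (0 - 5)² = 7176 + (-5)² = 7176 + 25 = 7201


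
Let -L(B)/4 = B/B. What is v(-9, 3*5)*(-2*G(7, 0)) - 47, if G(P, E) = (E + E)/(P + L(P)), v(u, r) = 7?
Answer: -47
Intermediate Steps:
L(B) = -4 (L(B) = -4*B/B = -4*1 = -4)
G(P, E) = 2*E/(-4 + P) (G(P, E) = (E + E)/(P - 4) = (2*E)/(-4 + P) = 2*E/(-4 + P))
v(-9, 3*5)*(-2*G(7, 0)) - 47 = 7*(-4*0/(-4 + 7)) - 47 = 7*(-4*0/3) - 47 = 7*(-2*0) - 47 = 7*0 - 47 = 0 - 47 = -47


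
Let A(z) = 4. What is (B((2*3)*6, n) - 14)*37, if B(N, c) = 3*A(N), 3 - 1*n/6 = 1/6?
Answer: -74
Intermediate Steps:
n = 17 (n = 18 - 6/6 = 18 - 6*⅙ = 18 - 1 = 17)
B(N, c) = 12 (B(N, c) = 3*4 = 12)
(B((2*3)*6, n) - 14)*37 = (12 - 14)*37 = -2*37 = -74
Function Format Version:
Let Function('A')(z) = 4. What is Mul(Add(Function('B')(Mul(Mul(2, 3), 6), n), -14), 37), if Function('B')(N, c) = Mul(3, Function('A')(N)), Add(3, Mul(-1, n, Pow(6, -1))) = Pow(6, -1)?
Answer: -74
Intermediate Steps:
n = 17 (n = Add(18, Mul(-6, Pow(6, -1))) = Add(18, Mul(-6, Rational(1, 6))) = Add(18, -1) = 17)
Function('B')(N, c) = 12 (Function('B')(N, c) = Mul(3, 4) = 12)
Mul(Add(Function('B')(Mul(Mul(2, 3), 6), n), -14), 37) = Mul(Add(12, -14), 37) = Mul(-2, 37) = -74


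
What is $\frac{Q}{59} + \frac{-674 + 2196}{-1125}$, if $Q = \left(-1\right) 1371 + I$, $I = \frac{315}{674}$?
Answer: $- \frac{1099730227}{44736750} \approx -24.582$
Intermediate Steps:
$I = \frac{315}{674}$ ($I = 315 \cdot \frac{1}{674} = \frac{315}{674} \approx 0.46736$)
$Q = - \frac{923739}{674}$ ($Q = \left(-1\right) 1371 + \frac{315}{674} = -1371 + \frac{315}{674} = - \frac{923739}{674} \approx -1370.5$)
$\frac{Q}{59} + \frac{-674 + 2196}{-1125} = - \frac{923739}{674 \cdot 59} + \frac{-674 + 2196}{-1125} = \left(- \frac{923739}{674}\right) \frac{1}{59} + 1522 \left(- \frac{1}{1125}\right) = - \frac{923739}{39766} - \frac{1522}{1125} = - \frac{1099730227}{44736750}$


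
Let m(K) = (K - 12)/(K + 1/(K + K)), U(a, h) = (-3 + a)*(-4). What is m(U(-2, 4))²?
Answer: 102400/641601 ≈ 0.15960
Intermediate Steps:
U(a, h) = 12 - 4*a
m(K) = (-12 + K)/(K + 1/(2*K))
m(U(-2, 4))² = (2*(12 - 4*(-2))*(-12 + (12 - 4*(-2)))/(1 + 2*(12 - 4*(-2))²))² = (2*(12 + 8)*(-12 + (12 + 8))/(1 + 2*(12 + 8)²))² = (2*20*(-12 + 20)/(1 + 2*20²))² = (2*20*8/(1 + 2*400))² = (2*20*8/(1 + 800))² = (2*20*8/801)² = (2*20*(1/801)*8)² = (320/801)² = 102400/641601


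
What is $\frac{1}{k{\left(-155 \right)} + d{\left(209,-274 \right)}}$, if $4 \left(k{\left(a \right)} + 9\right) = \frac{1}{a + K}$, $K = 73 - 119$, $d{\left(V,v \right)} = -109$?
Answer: $- \frac{804}{94873} \approx -0.0084745$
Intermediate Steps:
$K = -46$ ($K = 73 - 119 = -46$)
$k{\left(a \right)} = -9 + \frac{1}{4 \left(-46 + a\right)}$ ($k{\left(a \right)} = -9 + \frac{1}{4 \left(a - 46\right)} = -9 + \frac{1}{4 \left(-46 + a\right)}$)
$\frac{1}{k{\left(-155 \right)} + d{\left(209,-274 \right)}} = \frac{1}{\frac{1657 - -5580}{4 \left(-46 - 155\right)} - 109} = \frac{1}{\frac{1657 + 5580}{4 \left(-201\right)} - 109} = \frac{1}{\frac{1}{4} \left(- \frac{1}{201}\right) 7237 - 109} = \frac{1}{- \frac{7237}{804} - 109} = \frac{1}{- \frac{94873}{804}} = - \frac{804}{94873}$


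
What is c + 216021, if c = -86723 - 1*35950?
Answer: 93348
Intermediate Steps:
c = -122673 (c = -86723 - 35950 = -122673)
c + 216021 = -122673 + 216021 = 93348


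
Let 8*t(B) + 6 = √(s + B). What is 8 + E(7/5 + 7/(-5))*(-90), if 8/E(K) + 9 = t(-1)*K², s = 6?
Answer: 88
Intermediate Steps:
t(B) = -¾ + √(6 + B)/8
E(K) = 8/(-9 + K²*(-¾ + √5/8)) (E(K) = 8/(-9 + (-¾ + √(6 - 1)/8)*K²) = 8/(-9 + (-¾ + √5/8)*K²) = 8/(-9 + K²*(-¾ + √5/8)))
8 + E(7/5 + 7/(-5))*(-90) = 8 - 64/(72 + (7/5 + 7/(-5))²*(6 - √5))*(-90) = 8 - 64/(72 + (7*(⅕) + 7*(-⅕))²*(6 - √5))*(-90) = 8 - 64/(72 + (7/5 - 7/5)²*(6 - √5))*(-90) = 8 - 64/(72 + 0²*(6 - √5))*(-90) = 8 - 64/(72 + 0*(6 - √5))*(-90) = 8 - 64/(72 + 0)*(-90) = 8 - 64/72*(-90) = 8 - 64*1/72*(-90) = 8 - 8/9*(-90) = 8 + 80 = 88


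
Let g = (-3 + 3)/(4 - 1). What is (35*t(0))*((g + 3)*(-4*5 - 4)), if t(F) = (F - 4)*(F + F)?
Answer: 0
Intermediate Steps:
g = 0 (g = 0/3 = 0*(⅓) = 0)
t(F) = 2*F*(-4 + F) (t(F) = (-4 + F)*(2*F) = 2*F*(-4 + F))
(35*t(0))*((g + 3)*(-4*5 - 4)) = (35*(2*0*(-4 + 0)))*((0 + 3)*(-4*5 - 4)) = (35*(2*0*(-4)))*(3*(-20 - 4)) = (35*0)*(3*(-24)) = 0*(-72) = 0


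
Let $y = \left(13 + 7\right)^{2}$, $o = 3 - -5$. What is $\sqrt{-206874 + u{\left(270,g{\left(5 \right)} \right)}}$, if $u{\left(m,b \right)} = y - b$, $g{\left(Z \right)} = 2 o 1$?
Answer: $i \sqrt{206490} \approx 454.41 i$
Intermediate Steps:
$o = 8$ ($o = 3 + 5 = 8$)
$y = 400$ ($y = 20^{2} = 400$)
$g{\left(Z \right)} = 16$ ($g{\left(Z \right)} = 2 \cdot 8 \cdot 1 = 16 \cdot 1 = 16$)
$u{\left(m,b \right)} = 400 - b$
$\sqrt{-206874 + u{\left(270,g{\left(5 \right)} \right)}} = \sqrt{-206874 + \left(400 - 16\right)} = \sqrt{-206874 + 384} = \sqrt{-206490} = i \sqrt{206490}$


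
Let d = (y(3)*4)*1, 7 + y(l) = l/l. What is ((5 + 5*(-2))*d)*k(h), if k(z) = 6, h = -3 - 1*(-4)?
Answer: 720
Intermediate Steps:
y(l) = -6 (y(l) = -7 + l/l = -7 + 1 = -6)
h = 1 (h = -3 + 4 = 1)
d = -24 (d = -6*4*1 = -24*1 = -24)
((5 + 5*(-2))*d)*k(h) = ((5 + 5*(-2))*(-24))*6 = ((5 - 10)*(-24))*6 = -5*(-24)*6 = 120*6 = 720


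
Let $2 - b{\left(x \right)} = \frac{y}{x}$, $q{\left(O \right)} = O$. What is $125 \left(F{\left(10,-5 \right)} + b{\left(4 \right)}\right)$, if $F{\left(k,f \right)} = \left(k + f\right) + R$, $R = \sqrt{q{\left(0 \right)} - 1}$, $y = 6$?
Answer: $\frac{1375}{2} + 125 i \approx 687.5 + 125.0 i$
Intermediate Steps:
$R = i$ ($R = \sqrt{0 - 1} = \sqrt{-1} = i \approx 1.0 i$)
$b{\left(x \right)} = 2 - \frac{6}{x}$
$F{\left(k,f \right)} = i + f + k$ ($F{\left(k,f \right)} = \left(k + f\right) + i = \left(f + k\right) + i = i + f + k$)
$125 \left(F{\left(10,-5 \right)} + b{\left(4 \right)}\right) = 125 \left(\left(i - 5 + 10\right) + \left(2 - \frac{6}{4}\right)\right) = 125 \left(\left(5 + i\right) + \left(2 - \frac{3}{2}\right)\right) = 125 \left(\left(5 + i\right) + \frac{1}{2}\right) = 125 \left(\frac{11}{2} + i\right) = \frac{1375}{2} + 125 i$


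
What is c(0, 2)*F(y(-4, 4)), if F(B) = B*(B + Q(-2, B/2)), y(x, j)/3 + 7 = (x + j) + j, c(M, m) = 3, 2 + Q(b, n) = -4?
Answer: 405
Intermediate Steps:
Q(b, n) = -6 (Q(b, n) = -2 - 4 = -6)
y(x, j) = -21 + 3*x + 6*j (y(x, j) = -21 + 3*((x + j) + j) = -21 + 3*((j + x) + j) = -21 + 3*(x + 2*j) = -21 + (3*x + 6*j) = -21 + 3*x + 6*j)
F(B) = B*(-6 + B) (F(B) = B*(B - 6) = B*(-6 + B))
c(0, 2)*F(y(-4, 4)) = 3*((-21 + 3*(-4) + 6*4)*(-6 + (-21 + 3*(-4) + 6*4))) = 3*((-21 - 12 + 24)*(-6 + (-21 - 12 + 24))) = 3*(-9*(-6 - 9)) = 3*(-9*(-15)) = 3*135 = 405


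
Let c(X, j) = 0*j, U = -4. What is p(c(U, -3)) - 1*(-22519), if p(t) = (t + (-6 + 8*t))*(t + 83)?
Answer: 22021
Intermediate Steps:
c(X, j) = 0
p(t) = (-6 + 9*t)*(83 + t)
p(c(U, -3)) - 1*(-22519) = (-498 + 9*0² + 741*0) - 1*(-22519) = (-498 + 9*0 + 0) + 22519 = (-498 + 0 + 0) + 22519 = -498 + 22519 = 22021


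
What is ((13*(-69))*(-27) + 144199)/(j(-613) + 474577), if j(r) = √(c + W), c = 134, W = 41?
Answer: 39963654593/112611664377 - 421045*√7/112611664377 ≈ 0.35487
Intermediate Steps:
j(r) = 5*√7 (j(r) = √(134 + 41) = √175 = 5*√7)
((13*(-69))*(-27) + 144199)/(j(-613) + 474577) = ((13*(-69))*(-27) + 144199)/(5*√7 + 474577) = (-897*(-27) + 144199)/(474577 + 5*√7) = (24219 + 144199)/(474577 + 5*√7) = 168418/(474577 + 5*√7)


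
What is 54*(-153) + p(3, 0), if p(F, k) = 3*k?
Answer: -8262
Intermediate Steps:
54*(-153) + p(3, 0) = 54*(-153) + 3*0 = -8262 + 0 = -8262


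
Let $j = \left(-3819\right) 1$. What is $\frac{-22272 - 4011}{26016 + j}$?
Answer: $- \frac{8761}{7399} \approx -1.1841$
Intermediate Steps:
$j = -3819$
$\frac{-22272 - 4011}{26016 + j} = \frac{-22272 - 4011}{26016 - 3819} = - \frac{26283}{22197} = \left(-26283\right) \frac{1}{22197} = - \frac{8761}{7399}$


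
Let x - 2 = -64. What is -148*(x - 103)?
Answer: 24420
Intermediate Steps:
x = -62 (x = 2 - 64 = -62)
-148*(x - 103) = -148*(-62 - 103) = -148*(-165) = 24420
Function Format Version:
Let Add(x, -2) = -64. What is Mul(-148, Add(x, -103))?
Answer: 24420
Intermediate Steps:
x = -62 (x = Add(2, -64) = -62)
Mul(-148, Add(x, -103)) = Mul(-148, Add(-62, -103)) = Mul(-148, -165) = 24420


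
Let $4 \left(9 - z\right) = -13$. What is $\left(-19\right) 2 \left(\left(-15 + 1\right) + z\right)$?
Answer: $\frac{133}{2} \approx 66.5$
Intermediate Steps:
$z = \frac{49}{4}$ ($z = 9 - - \frac{13}{4} = 9 + \frac{13}{4} = \frac{49}{4} \approx 12.25$)
$\left(-19\right) 2 \left(\left(-15 + 1\right) + z\right) = \left(-19\right) 2 \left(\left(-15 + 1\right) + \frac{49}{4}\right) = - 38 \left(-14 + \frac{49}{4}\right) = \left(-38\right) \left(- \frac{7}{4}\right) = \frac{133}{2}$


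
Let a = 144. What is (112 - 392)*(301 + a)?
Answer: -124600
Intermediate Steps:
(112 - 392)*(301 + a) = (112 - 392)*(301 + 144) = -280*445 = -124600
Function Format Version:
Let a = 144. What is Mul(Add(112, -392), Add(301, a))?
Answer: -124600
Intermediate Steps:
Mul(Add(112, -392), Add(301, a)) = Mul(Add(112, -392), Add(301, 144)) = Mul(-280, 445) = -124600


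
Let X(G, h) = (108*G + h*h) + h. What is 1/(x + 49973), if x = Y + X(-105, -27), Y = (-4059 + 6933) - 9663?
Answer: 1/32546 ≈ 3.0726e-5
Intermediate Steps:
X(G, h) = h + h**2 + 108*G (X(G, h) = (108*G + h**2) + h = (h**2 + 108*G) + h = h + h**2 + 108*G)
Y = -6789 (Y = 2874 - 9663 = -6789)
x = -17427 (x = -6789 + (-27 + (-27)**2 + 108*(-105)) = -6789 + (-27 + 729 - 11340) = -6789 - 10638 = -17427)
1/(x + 49973) = 1/(-17427 + 49973) = 1/32546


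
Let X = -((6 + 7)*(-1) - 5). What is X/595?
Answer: 18/595 ≈ 0.030252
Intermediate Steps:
X = 18 (X = -(13*(-1) - 5) = -(-13 - 5) = -1*(-18) = 18)
X/595 = 18/595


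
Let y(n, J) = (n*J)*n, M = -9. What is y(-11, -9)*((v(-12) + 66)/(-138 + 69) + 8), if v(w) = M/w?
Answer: -704583/92 ≈ -7658.5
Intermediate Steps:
y(n, J) = J*n² (y(n, J) = (J*n)*n = J*n²)
v(w) = -9/w
y(-11, -9)*((v(-12) + 66)/(-138 + 69) + 8) = (-9*(-11)²)*((-9/(-12) + 66)/(-138 + 69) + 8) = (-9*121)*((-9*(-1/12) + 66)/(-69) + 8) = -1089*((¾ + 66)*(-1/69) + 8) = -1089*((267/4)*(-1/69) + 8) = -1089*(-89/92 + 8) = -1089*647/92 = -704583/92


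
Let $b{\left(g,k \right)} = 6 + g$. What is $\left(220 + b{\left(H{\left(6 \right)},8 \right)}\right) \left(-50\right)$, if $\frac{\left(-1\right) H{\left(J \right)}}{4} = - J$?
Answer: $-12500$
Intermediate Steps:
$H{\left(J \right)} = 4 J$ ($H{\left(J \right)} = - 4 \left(- J\right) = 4 J$)
$\left(220 + b{\left(H{\left(6 \right)},8 \right)}\right) \left(-50\right) = \left(220 + \left(6 + 4 \cdot 6\right)\right) \left(-50\right) = \left(220 + \left(6 + 24\right)\right) \left(-50\right) = \left(220 + 30\right) \left(-50\right) = 250 \left(-50\right) = -12500$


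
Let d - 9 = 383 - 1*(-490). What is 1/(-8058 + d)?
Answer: -1/7176 ≈ -0.00013935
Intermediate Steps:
d = 882 (d = 9 + (383 - 1*(-490)) = 9 + (383 + 490) = 9 + 873 = 882)
1/(-8058 + d) = 1/(-8058 + 882) = 1/(-7176) = -1/7176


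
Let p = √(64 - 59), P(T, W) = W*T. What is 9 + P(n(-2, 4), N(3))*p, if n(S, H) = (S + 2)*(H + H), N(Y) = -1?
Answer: 9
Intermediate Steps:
n(S, H) = 2*H*(2 + S) (n(S, H) = (2 + S)*(2*H) = 2*H*(2 + S))
P(T, W) = T*W
p = √5 ≈ 2.2361
9 + P(n(-2, 4), N(3))*p = 9 + ((2*4*(2 - 2))*(-1))*√5 = 9 + ((2*4*0)*(-1))*√5 = 9 + (0*(-1))*√5 = 9 + 0*√5 = 9 + 0 = 9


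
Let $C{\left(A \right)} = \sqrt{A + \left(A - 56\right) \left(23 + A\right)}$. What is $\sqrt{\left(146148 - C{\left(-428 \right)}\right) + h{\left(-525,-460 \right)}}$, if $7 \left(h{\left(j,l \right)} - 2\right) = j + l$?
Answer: $\frac{\sqrt{7154455 - 98 \sqrt{48898}}}{7} \approx 381.53$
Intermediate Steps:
$h{\left(j,l \right)} = 2 + \frac{j}{7} + \frac{l}{7}$ ($h{\left(j,l \right)} = 2 + \frac{j + l}{7} = 2 + \left(\frac{j}{7} + \frac{l}{7}\right) = 2 + \frac{j}{7} + \frac{l}{7}$)
$C{\left(A \right)} = \sqrt{A + \left(-56 + A\right) \left(23 + A\right)}$
$\sqrt{\left(146148 - C{\left(-428 \right)}\right) + h{\left(-525,-460 \right)}} = \sqrt{\left(146148 - \sqrt{-1288 + \left(-428\right)^{2} - -13696}\right) + \left(2 + \frac{1}{7} \left(-525\right) + \frac{1}{7} \left(-460\right)\right)} = \sqrt{\left(146148 - \sqrt{-1288 + 183184 + 13696}\right) - \frac{971}{7}} = \sqrt{\left(146148 - \sqrt{195592}\right) - \frac{971}{7}} = \sqrt{\left(146148 - 2 \sqrt{48898}\right) - \frac{971}{7}} = \sqrt{\frac{1022065}{7} - 2 \sqrt{48898}}$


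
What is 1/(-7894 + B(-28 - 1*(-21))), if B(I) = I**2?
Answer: -1/7845 ≈ -0.00012747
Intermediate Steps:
1/(-7894 + B(-28 - 1*(-21))) = 1/(-7894 + (-28 - 1*(-21))**2) = 1/(-7894 + (-28 + 21)**2) = 1/(-7894 + (-7)**2) = 1/(-7894 + 49) = 1/(-7845) = -1/7845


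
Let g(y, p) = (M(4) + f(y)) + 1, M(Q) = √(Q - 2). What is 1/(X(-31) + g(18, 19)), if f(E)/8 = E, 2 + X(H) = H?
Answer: 56/6271 - √2/12542 ≈ 0.0088172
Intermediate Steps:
X(H) = -2 + H
f(E) = 8*E
M(Q) = √(-2 + Q)
g(y, p) = 1 + √2 + 8*y (g(y, p) = (√(-2 + 4) + 8*y) + 1 = (√2 + 8*y) + 1 = 1 + √2 + 8*y)
1/(X(-31) + g(18, 19)) = 1/((-2 - 31) + (1 + √2 + 8*18)) = 1/(-33 + (1 + √2 + 144)) = 1/(-33 + (145 + √2)) = 1/(112 + √2)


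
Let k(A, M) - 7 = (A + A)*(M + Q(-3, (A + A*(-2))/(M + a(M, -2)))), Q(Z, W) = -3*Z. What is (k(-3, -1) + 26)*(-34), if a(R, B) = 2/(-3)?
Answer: 510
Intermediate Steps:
a(R, B) = -⅔ (a(R, B) = 2*(-⅓) = -⅔)
k(A, M) = 7 + 2*A*(9 + M) (k(A, M) = 7 + (A + A)*(M - 3*(-3)) = 7 + (2*A)*(M + 9) = 7 + (2*A)*(9 + M) = 7 + 2*A*(9 + M))
(k(-3, -1) + 26)*(-34) = ((7 + 18*(-3) + 2*(-3)*(-1)) + 26)*(-34) = ((7 - 54 + 6) + 26)*(-34) = (-41 + 26)*(-34) = -15*(-34) = 510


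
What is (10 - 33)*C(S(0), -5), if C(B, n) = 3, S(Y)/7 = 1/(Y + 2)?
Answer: -69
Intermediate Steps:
S(Y) = 7/(2 + Y) (S(Y) = 7/(Y + 2) = 7/(2 + Y))
(10 - 33)*C(S(0), -5) = (10 - 33)*3 = -23*3 = -69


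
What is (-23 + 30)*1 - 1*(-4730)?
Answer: 4737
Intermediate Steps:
(-23 + 30)*1 - 1*(-4730) = 7*1 + 4730 = 7 + 4730 = 4737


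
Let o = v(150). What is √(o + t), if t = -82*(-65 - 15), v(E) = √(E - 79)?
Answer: √(6560 + √71) ≈ 81.046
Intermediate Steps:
v(E) = √(-79 + E)
o = √71 (o = √(-79 + 150) = √71 ≈ 8.4261)
t = 6560 (t = -82*(-80) = 6560)
√(o + t) = √(√71 + 6560) = √(6560 + √71)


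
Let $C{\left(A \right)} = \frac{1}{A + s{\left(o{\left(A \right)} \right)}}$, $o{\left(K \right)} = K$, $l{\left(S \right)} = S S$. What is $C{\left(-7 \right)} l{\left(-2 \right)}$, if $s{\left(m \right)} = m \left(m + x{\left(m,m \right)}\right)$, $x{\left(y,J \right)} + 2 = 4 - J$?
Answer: $- \frac{4}{21} \approx -0.19048$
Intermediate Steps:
$l{\left(S \right)} = S^{2}$
$x{\left(y,J \right)} = 2 - J$ ($x{\left(y,J \right)} = -2 - \left(-4 + J\right) = 2 - J$)
$s{\left(m \right)} = 2 m$ ($s{\left(m \right)} = m \left(m - \left(-2 + m\right)\right) = m 2 = 2 m$)
$C{\left(A \right)} = \frac{1}{3 A}$ ($C{\left(A \right)} = \frac{1}{A + 2 A} = \frac{1}{3 A}$)
$C{\left(-7 \right)} l{\left(-2 \right)} = \frac{1}{3 \left(-7\right)} \left(-2\right)^{2} = \frac{1}{3} \left(- \frac{1}{7}\right) 4 = \left(- \frac{1}{21}\right) 4 = - \frac{4}{21}$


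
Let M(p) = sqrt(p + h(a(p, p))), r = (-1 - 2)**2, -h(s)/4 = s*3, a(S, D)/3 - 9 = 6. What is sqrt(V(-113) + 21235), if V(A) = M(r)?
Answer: sqrt(21235 + 3*I*sqrt(59)) ≈ 145.72 + 0.0791*I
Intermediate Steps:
a(S, D) = 45 (a(S, D) = 27 + 3*6 = 27 + 18 = 45)
h(s) = -12*s (h(s) = -4*s*3 = -12*s)
r = 9 (r = (-3)**2 = 9)
M(p) = sqrt(-540 + p) (M(p) = sqrt(p - 12*45) = sqrt(p - 540) = sqrt(-540 + p))
V(A) = 3*I*sqrt(59) (V(A) = sqrt(-540 + 9) = sqrt(-531) = 3*I*sqrt(59))
sqrt(V(-113) + 21235) = sqrt(3*I*sqrt(59) + 21235) = sqrt(21235 + 3*I*sqrt(59))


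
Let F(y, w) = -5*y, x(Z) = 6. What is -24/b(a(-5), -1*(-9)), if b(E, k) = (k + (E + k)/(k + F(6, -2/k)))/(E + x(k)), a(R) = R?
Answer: -504/185 ≈ -2.7243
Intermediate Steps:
b(E, k) = (k + (E + k)/(-30 + k))/(6 + E) (b(E, k) = (k + (E + k)/(k - 5*6))/(E + 6) = (k + (E + k)/(k - 30))/(6 + E) = (k + (E + k)/(-30 + k))/(6 + E))
-24/b(a(-5), -1*(-9)) = -24*(-180 - 30*(-5) + 6*(-1*(-9)) - (-5)*(-9))/(-5 + (-1*(-9))**2 - (-29)*(-9)) = -24*(-180 + 150 + 6*9 - 5*9)/(-5 + 9**2 - 29*9) = -24*(-180 + 150 + 54 - 45)/(-5 + 81 - 261) = -24/(-185/(-21)) = -24/((-1/21*(-185))) = -24/185/21 = -24*21/185 = -504/185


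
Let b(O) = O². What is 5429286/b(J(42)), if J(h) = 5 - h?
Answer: 5429286/1369 ≈ 3965.9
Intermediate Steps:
5429286/b(J(42)) = 5429286/((5 - 1*42)²) = 5429286/((5 - 42)²) = 5429286/((-37)²) = 5429286/1369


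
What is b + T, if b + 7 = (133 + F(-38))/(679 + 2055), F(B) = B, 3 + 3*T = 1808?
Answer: 4877741/8202 ≈ 594.70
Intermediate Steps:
T = 1805/3 (T = -1 + (⅓)*1808 = -1 + 1808/3 = 1805/3 ≈ 601.67)
b = -19043/2734 (b = -7 + (133 - 38)/(679 + 2055) = -7 + 95/2734 = -19043/2734 ≈ -6.9653)
b + T = -19043/2734 + 1805/3 = 4877741/8202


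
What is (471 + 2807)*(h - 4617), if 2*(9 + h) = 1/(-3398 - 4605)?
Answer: -121357717723/8003 ≈ -1.5164e+7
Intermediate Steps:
h = -144055/16006 (h = -9 + 1/(2*(-3398 - 4605)) = -9 + (½)/(-8003) = -9 + (½)*(-1/8003) = -9 - 1/16006 = -144055/16006 ≈ -9.0001)
(471 + 2807)*(h - 4617) = (471 + 2807)*(-144055/16006 - 4617) = 3278*(-74043757/16006) = -121357717723/8003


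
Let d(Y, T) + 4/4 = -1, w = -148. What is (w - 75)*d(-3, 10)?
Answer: 446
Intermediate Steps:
d(Y, T) = -2 (d(Y, T) = -1 - 1 = -2)
(w - 75)*d(-3, 10) = (-148 - 75)*(-2) = -223*(-2) = 446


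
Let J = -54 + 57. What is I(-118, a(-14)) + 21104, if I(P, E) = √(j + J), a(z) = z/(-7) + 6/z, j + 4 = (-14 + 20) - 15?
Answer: 21104 + I*√10 ≈ 21104.0 + 3.1623*I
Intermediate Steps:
J = 3
j = -13 (j = -4 + ((-14 + 20) - 15) = -4 + (6 - 15) = -4 - 9 = -13)
a(z) = 6/z - z/7 (a(z) = z*(-⅐) + 6/z = -z/7 + 6/z = 6/z - z/7)
I(P, E) = I*√10 (I(P, E) = √(-13 + 3) = √(-10) = I*√10)
I(-118, a(-14)) + 21104 = I*√10 + 21104 = 21104 + I*√10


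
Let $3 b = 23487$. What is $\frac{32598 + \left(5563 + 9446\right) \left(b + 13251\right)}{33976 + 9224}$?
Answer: $\frac{52737053}{7200} \approx 7324.6$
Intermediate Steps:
$b = 7829$ ($b = \frac{1}{3} \cdot 23487 = 7829$)
$\frac{32598 + \left(5563 + 9446\right) \left(b + 13251\right)}{33976 + 9224} = \frac{32598 + \left(5563 + 9446\right) \left(7829 + 13251\right)}{33976 + 9224} = \frac{32598 + 15009 \cdot 21080}{43200} = \left(32598 + 316389720\right) \frac{1}{43200} = 316422318 \cdot \frac{1}{43200} = \frac{52737053}{7200}$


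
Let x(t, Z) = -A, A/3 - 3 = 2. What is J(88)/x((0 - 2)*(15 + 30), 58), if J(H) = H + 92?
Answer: -12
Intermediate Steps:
A = 15 (A = 9 + 3*2 = 9 + 6 = 15)
x(t, Z) = -15 (x(t, Z) = -1*15 = -15)
J(H) = 92 + H
J(88)/x((0 - 2)*(15 + 30), 58) = (92 + 88)/(-15) = 180*(-1/15) = -12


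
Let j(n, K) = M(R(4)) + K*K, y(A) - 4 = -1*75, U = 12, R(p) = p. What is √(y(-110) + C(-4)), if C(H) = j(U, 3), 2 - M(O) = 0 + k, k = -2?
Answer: I*√58 ≈ 7.6158*I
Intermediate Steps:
M(O) = 4 (M(O) = 2 - (0 - 2) = 2 - 1*(-2) = 2 + 2 = 4)
y(A) = -71 (y(A) = 4 - 1*75 = 4 - 75 = -71)
j(n, K) = 4 + K² (j(n, K) = 4 + K*K = 4 + K²)
C(H) = 13 (C(H) = 4 + 3² = 4 + 9 = 13)
√(y(-110) + C(-4)) = √(-71 + 13) = √(-58) = I*√58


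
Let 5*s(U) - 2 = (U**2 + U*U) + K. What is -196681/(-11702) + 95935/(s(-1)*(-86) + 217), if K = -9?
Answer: 1182225713/3545706 ≈ 333.42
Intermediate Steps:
s(U) = -7/5 + 2*U**2/5 (s(U) = 2/5 + ((U**2 + U*U) - 9)/5 = 2/5 + ((U**2 + U**2) - 9)/5 = 2/5 + (2*U**2 - 9)/5 = 2/5 + (-9 + 2*U**2)/5 = 2/5 + (-9/5 + 2*U**2/5) = -7/5 + 2*U**2/5)
-196681/(-11702) + 95935/(s(-1)*(-86) + 217) = -196681/(-11702) + 95935/((-7/5 + (2/5)*(-1)**2)*(-86) + 217) = -196681*(-1/11702) + 95935/((-7/5 + (2/5)*1)*(-86) + 217) = 196681/11702 + 95935/((-7/5 + 2/5)*(-86) + 217) = 196681/11702 + 95935/(-1*(-86) + 217) = 196681/11702 + 95935/(86 + 217) = 196681/11702 + 95935/303 = 1182225713/3545706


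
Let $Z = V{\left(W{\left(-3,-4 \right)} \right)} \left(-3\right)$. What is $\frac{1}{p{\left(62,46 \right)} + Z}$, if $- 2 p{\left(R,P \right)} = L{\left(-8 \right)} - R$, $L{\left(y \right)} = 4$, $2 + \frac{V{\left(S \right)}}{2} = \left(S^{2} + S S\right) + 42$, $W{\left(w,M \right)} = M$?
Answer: $- \frac{1}{403} \approx -0.0024814$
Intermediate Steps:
$V{\left(S \right)} = 80 + 4 S^{2}$ ($V{\left(S \right)} = -4 + 2 \left(\left(S^{2} + S S\right) + 42\right) = -4 + 2 \left(\left(S^{2} + S^{2}\right) + 42\right) = -4 + 2 \left(2 S^{2} + 42\right) = -4 + 2 \left(42 + 2 S^{2}\right) = -4 + \left(84 + 4 S^{2}\right) = 80 + 4 S^{2}$)
$p{\left(R,P \right)} = -2 + \frac{R}{2}$ ($p{\left(R,P \right)} = - \frac{4 - R}{2} = -2 + \frac{R}{2}$)
$Z = -432$ ($Z = \left(80 + 4 \left(-4\right)^{2}\right) \left(-3\right) = \left(80 + 4 \cdot 16\right) \left(-3\right) = \left(80 + 64\right) \left(-3\right) = 144 \left(-3\right) = -432$)
$\frac{1}{p{\left(62,46 \right)} + Z} = \frac{1}{\left(-2 + \frac{1}{2} \cdot 62\right) - 432} = \frac{1}{\left(-2 + 31\right) - 432} = \frac{1}{29 - 432} = \frac{1}{-403} = - \frac{1}{403}$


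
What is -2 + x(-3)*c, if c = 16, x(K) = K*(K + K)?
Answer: 286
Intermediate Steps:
x(K) = 2*K**2 (x(K) = K*(2*K) = 2*K**2)
-2 + x(-3)*c = -2 + (2*(-3)**2)*16 = -2 + (2*9)*16 = -2 + 18*16 = -2 + 288 = 286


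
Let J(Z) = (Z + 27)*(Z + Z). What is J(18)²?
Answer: 2624400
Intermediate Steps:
J(Z) = 2*Z*(27 + Z) (J(Z) = (27 + Z)*(2*Z) = 2*Z*(27 + Z))
J(18)² = (2*18*(27 + 18))² = (2*18*45)² = 1620² = 2624400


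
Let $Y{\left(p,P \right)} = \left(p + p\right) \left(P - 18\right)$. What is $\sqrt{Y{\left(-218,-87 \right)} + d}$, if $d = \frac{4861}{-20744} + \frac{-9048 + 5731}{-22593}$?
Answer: $\frac{\sqrt{2513898732141240569430}}{234334596} \approx 213.96$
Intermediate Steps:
$Y{\left(p,P \right)} = 2 p \left(-18 + P\right)$
$d = - \frac{41016725}{468669192}$ ($d = 4861 \left(- \frac{1}{20744}\right) - - \frac{3317}{22593} = - \frac{4861}{20744} + \frac{3317}{22593} = - \frac{41016725}{468669192} \approx -0.087517$)
$\sqrt{Y{\left(-218,-87 \right)} + d} = \sqrt{2 \left(-218\right) \left(-18 - 87\right) - \frac{41016725}{468669192}} = \sqrt{2 \left(-218\right) \left(-105\right) - \frac{41016725}{468669192}} = \sqrt{45780 - \frac{41016725}{468669192}} = \sqrt{\frac{21455634593035}{468669192}} = \frac{\sqrt{2513898732141240569430}}{234334596}$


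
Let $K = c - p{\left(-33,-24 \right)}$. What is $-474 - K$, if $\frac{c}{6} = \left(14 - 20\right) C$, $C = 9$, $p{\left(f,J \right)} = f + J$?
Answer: $-207$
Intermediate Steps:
$p{\left(f,J \right)} = J + f$
$c = -324$ ($c = 6 \left(14 - 20\right) 9 = 6 \left(\left(-6\right) 9\right) = 6 \left(-54\right) = -324$)
$K = -267$ ($K = -324 - \left(-24 - 33\right) = -324 - -57 = -324 + 57 = -267$)
$-474 - K = -474 - -267 = -474 + 267 = -207$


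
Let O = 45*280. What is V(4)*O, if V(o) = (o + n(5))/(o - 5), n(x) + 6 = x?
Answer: -37800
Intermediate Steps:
n(x) = -6 + x
V(o) = (-1 + o)/(-5 + o) (V(o) = (o + (-6 + 5))/(o - 5) = (o - 1)/(-5 + o) = (-1 + o)/(-5 + o))
O = 12600
V(4)*O = ((-1 + 4)/(-5 + 4))*12600 = (3/(-1))*12600 = -1*3*12600 = -3*12600 = -37800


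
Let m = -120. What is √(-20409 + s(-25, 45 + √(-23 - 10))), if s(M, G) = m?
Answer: 3*I*√2281 ≈ 143.28*I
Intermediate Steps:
s(M, G) = -120
√(-20409 + s(-25, 45 + √(-23 - 10))) = √(-20409 - 120) = √(-20529) = 3*I*√2281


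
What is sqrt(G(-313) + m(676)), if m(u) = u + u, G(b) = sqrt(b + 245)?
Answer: sqrt(1352 + 2*I*sqrt(17)) ≈ 36.77 + 0.1121*I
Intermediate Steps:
G(b) = sqrt(245 + b)
m(u) = 2*u
sqrt(G(-313) + m(676)) = sqrt(sqrt(245 - 313) + 2*676) = sqrt(sqrt(-68) + 1352) = sqrt(2*I*sqrt(17) + 1352) = sqrt(1352 + 2*I*sqrt(17))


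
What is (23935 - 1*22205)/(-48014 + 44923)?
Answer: -1730/3091 ≈ -0.55969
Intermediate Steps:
(23935 - 1*22205)/(-48014 + 44923) = (23935 - 22205)/(-3091) = 1730*(-1/3091) = -1730/3091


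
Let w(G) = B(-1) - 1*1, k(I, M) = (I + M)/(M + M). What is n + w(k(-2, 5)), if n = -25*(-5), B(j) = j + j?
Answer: 122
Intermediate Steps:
B(j) = 2*j
k(I, M) = (I + M)/(2*M) (k(I, M) = (I + M)/((2*M)) = (I + M)*(1/(2*M)) = (I + M)/(2*M))
n = 125
w(G) = -3 (w(G) = 2*(-1) - 1*1 = -2 - 1 = -3)
n + w(k(-2, 5)) = 125 - 3 = 122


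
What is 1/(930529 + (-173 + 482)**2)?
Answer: 1/1026010 ≈ 9.7465e-7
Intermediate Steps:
1/(930529 + (-173 + 482)**2) = 1/(930529 + 309**2) = 1/(930529 + 95481) = 1/1026010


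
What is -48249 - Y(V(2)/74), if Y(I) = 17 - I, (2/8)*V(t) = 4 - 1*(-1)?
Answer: -1785832/37 ≈ -48266.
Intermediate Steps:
V(t) = 20 (V(t) = 4*(4 - 1*(-1)) = 4*(4 + 1) = 4*5 = 20)
-48249 - Y(V(2)/74) = -48249 - (17 - 20/74) = -48249 - (17 - 1*10/37) = -48249 - (17 - 10/37) = -48249 - 1*619/37 = -48249 - 619/37 = -1785832/37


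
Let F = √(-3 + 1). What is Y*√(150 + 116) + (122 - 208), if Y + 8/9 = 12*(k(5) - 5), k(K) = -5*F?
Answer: -86 - 548*√266/9 - 120*I*√133 ≈ -1079.1 - 1383.9*I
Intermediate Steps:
F = I*√2 (F = √(-2) = I*√2 ≈ 1.4142*I)
k(K) = -5*I*√2
Y = -548/9 - 60*I*√2 (Y = -8/9 + 12*(-5*I*√2 - 5) = -8/9 + 12*(-5 - 5*I*√2) = -8/9 + (-60 - 60*I*√2) = -548/9 - 60*I*√2 ≈ -60.889 - 84.853*I)
Y*√(150 + 116) + (122 - 208) = (-548/9 - 60*I*√2)*√(150 + 116) + (122 - 208) = (-548/9 - 60*I*√2)*√266 - 86 = √266*(-548/9 - 60*I*√2) - 86 = -86 + √266*(-548/9 - 60*I*√2)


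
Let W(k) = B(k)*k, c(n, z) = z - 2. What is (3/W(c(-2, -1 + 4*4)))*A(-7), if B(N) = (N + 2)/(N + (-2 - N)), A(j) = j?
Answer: 14/65 ≈ 0.21538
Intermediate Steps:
B(N) = -1 - N/2 (B(N) = (2 + N)/(-2) = (2 + N)*(-1/2) = -1 - N/2)
c(n, z) = -2 + z
W(k) = k*(-1 - k/2) (W(k) = (-1 - k/2)*k = k*(-1 - k/2))
(3/W(c(-2, -1 + 4*4)))*A(-7) = (3/((-(-2 + (-1 + 4*4))*(2 + (-2 + (-1 + 4*4)))/2)))*(-7) = (3/((-(-2 + (-1 + 16))*(2 + (-2 + (-1 + 16)))/2)))*(-7) = (3/((-(-2 + 15)*(2 + (-2 + 15))/2)))*(-7) = (3/((-1/2*13*(2 + 13))))*(-7) = (3/((-1/2*13*15)))*(-7) = (3/(-195/2))*(-7) = (3*(-2/195))*(-7) = -2/65*(-7) = 14/65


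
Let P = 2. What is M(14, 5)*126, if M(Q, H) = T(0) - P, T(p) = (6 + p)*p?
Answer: -252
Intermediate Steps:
T(p) = p*(6 + p)
M(Q, H) = -2 (M(Q, H) = 0*(6 + 0) - 1*2 = 0*6 - 2 = 0 - 2 = -2)
M(14, 5)*126 = -2*126 = -252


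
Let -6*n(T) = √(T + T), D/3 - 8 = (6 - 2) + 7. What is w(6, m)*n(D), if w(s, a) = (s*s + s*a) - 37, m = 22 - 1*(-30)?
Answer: -311*√114/6 ≈ -553.43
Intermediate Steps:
D = 57 (D = 24 + 3*((6 - 2) + 7) = 24 + 3*(4 + 7) = 24 + 3*11 = 24 + 33 = 57)
n(T) = -√2*√T/6 (n(T) = -√(T + T)/6 = -√2*√T/6)
m = 52 (m = 22 + 30 = 52)
w(s, a) = -37 + s² + a*s (w(s, a) = (s² + a*s) - 37 = -37 + s² + a*s)
w(6, m)*n(D) = (-37 + 6² + 52*6)*(-√2*√57/6) = (-37 + 36 + 312)*(-√114/6) = 311*(-√114/6) = -311*√114/6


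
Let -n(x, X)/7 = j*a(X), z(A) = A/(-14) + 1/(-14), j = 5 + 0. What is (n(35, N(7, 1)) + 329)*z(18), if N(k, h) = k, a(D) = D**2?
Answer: 1881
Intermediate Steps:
j = 5
z(A) = -1/14 - A/14 (z(A) = A*(-1/14) + 1*(-1/14) = -A/14 - 1/14 = -1/14 - A/14)
n(x, X) = -35*X**2
(n(35, N(7, 1)) + 329)*z(18) = (-35*7**2 + 329)*(-1/14 - 1/14*18) = (-35*49 + 329)*(-1/14 - 9/7) = (-1715 + 329)*(-19/14) = -1386*(-19/14) = 1881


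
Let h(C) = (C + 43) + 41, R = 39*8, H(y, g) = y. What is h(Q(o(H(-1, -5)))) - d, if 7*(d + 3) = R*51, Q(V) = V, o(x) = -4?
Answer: -15331/7 ≈ -2190.1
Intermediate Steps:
R = 312
h(C) = 84 + C (h(C) = (43 + C) + 41 = 84 + C)
d = 15891/7 (d = -3 + (312*51)/7 = -3 + (⅐)*15912 = -3 + 15912/7 = 15891/7 ≈ 2270.1)
h(Q(o(H(-1, -5)))) - d = (84 - 4) - 1*15891/7 = 80 - 15891/7 = -15331/7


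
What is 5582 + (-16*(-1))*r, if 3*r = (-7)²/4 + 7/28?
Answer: 16946/3 ≈ 5648.7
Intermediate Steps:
r = 25/6 (r = ((-7)²/4 + 7/28)/3 = (49*(¼) + 7*(1/28))/3 = (49/4 + ¼)/3 = (⅓)*(25/2) = 25/6 ≈ 4.1667)
5582 + (-16*(-1))*r = 5582 - 16*(-1)*(25/6) = 5582 + 16*(25/6) = 5582 + 200/3 = 16946/3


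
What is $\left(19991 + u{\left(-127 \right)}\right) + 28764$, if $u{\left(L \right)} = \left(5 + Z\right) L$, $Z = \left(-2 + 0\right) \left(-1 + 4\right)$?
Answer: $48882$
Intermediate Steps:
$Z = -6$ ($Z = \left(-2\right) 3 = -6$)
$u{\left(L \right)} = - L$ ($u{\left(L \right)} = \left(5 - 6\right) L = - L$)
$\left(19991 + u{\left(-127 \right)}\right) + 28764 = \left(19991 - -127\right) + 28764 = \left(19991 + 127\right) + 28764 = 20118 + 28764 = 48882$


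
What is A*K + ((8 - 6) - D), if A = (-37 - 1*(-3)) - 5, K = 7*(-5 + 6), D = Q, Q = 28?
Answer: -299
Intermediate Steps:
D = 28
K = 7 (K = 7*1 = 7)
A = -39 (A = (-37 + 3) - 5 = -34 - 5 = -39)
A*K + ((8 - 6) - D) = -39*7 + ((8 - 6) - 1*28) = -273 + (2 - 28) = -273 - 26 = -299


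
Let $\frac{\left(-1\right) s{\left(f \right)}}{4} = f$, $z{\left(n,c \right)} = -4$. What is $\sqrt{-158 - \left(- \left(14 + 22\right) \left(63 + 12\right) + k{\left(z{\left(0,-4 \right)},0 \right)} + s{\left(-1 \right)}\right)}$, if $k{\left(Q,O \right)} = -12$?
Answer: $5 \sqrt{102} \approx 50.497$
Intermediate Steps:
$s{\left(f \right)} = - 4 f$
$\sqrt{-158 - \left(- \left(14 + 22\right) \left(63 + 12\right) + k{\left(z{\left(0,-4 \right)},0 \right)} + s{\left(-1 \right)}\right)} = \sqrt{-158 - \left(-8 - \left(14 + 22\right) \left(63 + 12\right)\right)} = \sqrt{-158 + \left(\left(36 \cdot 75 - 4\right) + 12\right)} = \sqrt{-158 + \left(\left(2700 - 4\right) + 12\right)} = \sqrt{-158 + \left(2696 + 12\right)} = \sqrt{-158 + 2708} = \sqrt{2550} = 5 \sqrt{102}$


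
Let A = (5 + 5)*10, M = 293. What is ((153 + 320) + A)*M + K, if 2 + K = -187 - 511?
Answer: 167189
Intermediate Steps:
A = 100 (A = 10*10 = 100)
K = -700 (K = -2 + (-187 - 511) = -2 - 698 = -700)
((153 + 320) + A)*M + K = ((153 + 320) + 100)*293 - 700 = (473 + 100)*293 - 700 = 573*293 - 700 = 167889 - 700 = 167189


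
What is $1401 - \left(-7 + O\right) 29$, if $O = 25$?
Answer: $879$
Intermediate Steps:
$1401 - \left(-7 + O\right) 29 = 1401 - \left(-7 + 25\right) 29 = 1401 - 18 \cdot 29 = 1401 - 522 = 879$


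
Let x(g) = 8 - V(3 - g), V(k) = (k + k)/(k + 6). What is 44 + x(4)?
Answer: 262/5 ≈ 52.400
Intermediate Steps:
V(k) = 2*k/(6 + k) (V(k) = (2*k)/(6 + k) = 2*k/(6 + k))
x(g) = 8 - 2*(3 - g)/(9 - g) (x(g) = 8 - 2*(3 - g)/(6 + (3 - g)) = 8 - 2*(3 - g)/(9 - g))
44 + x(4) = 44 + 6*(-11 + 4)/(-9 + 4) = 44 + 6*(-7)/(-5) = 44 + 6*(-⅕)*(-7) = 44 + 42/5 = 262/5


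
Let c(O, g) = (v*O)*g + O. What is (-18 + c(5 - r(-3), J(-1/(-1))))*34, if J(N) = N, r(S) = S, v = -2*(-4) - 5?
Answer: 476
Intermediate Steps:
v = 3 (v = 8 - 5 = 3)
c(O, g) = O + 3*O*g (c(O, g) = (3*O)*g + O = 3*O*g + O = O + 3*O*g)
(-18 + c(5 - r(-3), J(-1/(-1))))*34 = (-18 + (5 - 1*(-3))*(1 + 3*(-1/(-1))))*34 = (-18 + (5 + 3)*(1 + 3*(-1*(-1))))*34 = (-18 + 8*(1 + 3*1))*34 = (-18 + 8*(1 + 3))*34 = (-18 + 8*4)*34 = (-18 + 32)*34 = 14*34 = 476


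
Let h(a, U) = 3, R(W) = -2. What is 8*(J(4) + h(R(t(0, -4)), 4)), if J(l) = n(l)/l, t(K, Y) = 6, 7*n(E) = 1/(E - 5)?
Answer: 166/7 ≈ 23.714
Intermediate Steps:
n(E) = 1/(7*(-5 + E)) (n(E) = 1/(7*(E - 5)) = 1/(7*(-5 + E)))
J(l) = 1/(7*l*(-5 + l)) (J(l) = (1/(7*(-5 + l)))/l = 1/(7*l*(-5 + l)))
8*(J(4) + h(R(t(0, -4)), 4)) = 8*((1/7)/(4*(-5 + 4)) + 3) = 8*((1/7)*(1/4)/(-1) + 3) = 8*((1/7)*(1/4)*(-1) + 3) = 8*(-1/28 + 3) = 8*(83/28) = 166/7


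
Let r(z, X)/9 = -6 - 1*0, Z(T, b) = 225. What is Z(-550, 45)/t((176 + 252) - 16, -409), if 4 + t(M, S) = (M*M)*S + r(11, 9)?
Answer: -225/69425354 ≈ -3.2409e-6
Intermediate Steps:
r(z, X) = -54 (r(z, X) = 9*(-6 - 1*0) = 9*(-6 + 0) = 9*(-6) = -54)
t(M, S) = -58 + S*M² (t(M, S) = -4 + ((M*M)*S - 54) = -4 + (M²*S - 54) = -4 + (S*M² - 54) = -4 + (-54 + S*M²) = -58 + S*M²)
Z(-550, 45)/t((176 + 252) - 16, -409) = 225/(-58 - 409*((176 + 252) - 16)²) = 225/(-58 - 409*(428 - 16)²) = 225/(-58 - 409*412²) = 225/(-58 - 409*169744) = 225/(-58 - 69425296) = 225/(-69425354) = 225*(-1/69425354) = -225/69425354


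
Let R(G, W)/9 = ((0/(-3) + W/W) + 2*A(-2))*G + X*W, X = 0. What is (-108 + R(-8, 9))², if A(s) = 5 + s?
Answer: 374544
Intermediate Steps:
R(G, W) = 63*G (R(G, W) = 9*(((0/(-3) + W/W) + 2*(5 - 2))*G + 0*W) = 9*(((0*(-⅓) + 1) + 2*3)*G + 0) = 9*(((0 + 1) + 6)*G + 0) = 9*((1 + 6)*G + 0) = 9*(7*G + 0) = 9*(7*G) = 63*G)
(-108 + R(-8, 9))² = (-108 + 63*(-8))² = (-108 - 504)² = (-612)² = 374544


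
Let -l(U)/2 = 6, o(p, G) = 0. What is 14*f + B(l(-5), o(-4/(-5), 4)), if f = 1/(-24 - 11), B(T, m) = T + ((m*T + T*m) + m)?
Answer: -62/5 ≈ -12.400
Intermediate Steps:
l(U) = -12 (l(U) = -2*6 = -12)
B(T, m) = T + m + 2*T*m (B(T, m) = T + ((T*m + T*m) + m) = T + (2*T*m + m) = T + (m + 2*T*m) = T + m + 2*T*m)
f = -1/35 (f = 1/(-35) = -1/35 ≈ -0.028571)
14*f + B(l(-5), o(-4/(-5), 4)) = 14*(-1/35) + (-12 + 0 + 2*(-12)*0) = -⅖ + (-12 + 0 + 0) = -⅖ - 12 = -62/5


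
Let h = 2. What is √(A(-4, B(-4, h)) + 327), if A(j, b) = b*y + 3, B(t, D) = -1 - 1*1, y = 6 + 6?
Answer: 3*√34 ≈ 17.493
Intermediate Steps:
y = 12
B(t, D) = -2 (B(t, D) = -1 - 1 = -2)
A(j, b) = 3 + 12*b (A(j, b) = b*12 + 3 = 12*b + 3 = 3 + 12*b)
√(A(-4, B(-4, h)) + 327) = √((3 + 12*(-2)) + 327) = √((3 - 24) + 327) = √(-21 + 327) = √306 = 3*√34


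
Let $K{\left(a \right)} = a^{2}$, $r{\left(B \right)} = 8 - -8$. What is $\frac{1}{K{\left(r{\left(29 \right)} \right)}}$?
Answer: $\frac{1}{256} \approx 0.0039063$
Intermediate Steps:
$r{\left(B \right)} = 16$ ($r{\left(B \right)} = 8 + 8 = 16$)
$\frac{1}{K{\left(r{\left(29 \right)} \right)}} = \frac{1}{16^{2}} = \frac{1}{256}$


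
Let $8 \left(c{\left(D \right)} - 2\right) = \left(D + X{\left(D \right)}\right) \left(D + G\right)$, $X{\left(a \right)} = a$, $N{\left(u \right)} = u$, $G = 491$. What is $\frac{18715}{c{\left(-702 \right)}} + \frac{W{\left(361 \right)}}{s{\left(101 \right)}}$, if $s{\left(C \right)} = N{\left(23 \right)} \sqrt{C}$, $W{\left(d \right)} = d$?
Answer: $\frac{7486}{14813} + \frac{361 \sqrt{101}}{2323} \approx 2.0671$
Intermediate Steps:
$c{\left(D \right)} = 2 + \frac{D \left(491 + D\right)}{4}$ ($c{\left(D \right)} = 2 + \frac{\left(D + D\right) \left(D + 491\right)}{8} = 2 + \frac{2 D \left(491 + D\right)}{8} = 2 + \frac{D \left(491 + D\right)}{4}$)
$s{\left(C \right)} = 23 \sqrt{C}$
$\frac{18715}{c{\left(-702 \right)}} + \frac{W{\left(361 \right)}}{s{\left(101 \right)}} = \frac{18715}{2 + \frac{\left(-702\right)^{2}}{4} + \frac{491}{4} \left(-702\right)} + \frac{361}{23 \sqrt{101}} = \frac{18715}{2 + \frac{1}{4} \cdot 492804 - \frac{172341}{2}} + 361 \frac{\sqrt{101}}{2323} = \frac{18715}{2 + 123201 - \frac{172341}{2}} + \frac{361 \sqrt{101}}{2323} = \frac{18715}{\frac{74065}{2}} + \frac{361 \sqrt{101}}{2323} = 18715 \cdot \frac{2}{74065} + \frac{361 \sqrt{101}}{2323} = \frac{7486}{14813} + \frac{361 \sqrt{101}}{2323}$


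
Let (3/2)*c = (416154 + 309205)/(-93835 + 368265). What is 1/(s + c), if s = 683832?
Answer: 411645/281496748999 ≈ 1.4623e-6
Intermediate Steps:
c = 725359/411645 (c = 2*((416154 + 309205)/(-93835 + 368265))/3 = 2*(725359/274430)/3 = 2*(725359*(1/274430))/3 = (2/3)*(725359/274430) = 725359/411645 ≈ 1.7621)
1/(s + c) = 1/(683832 + 725359/411645) = 1/(281496748999/411645) = 411645/281496748999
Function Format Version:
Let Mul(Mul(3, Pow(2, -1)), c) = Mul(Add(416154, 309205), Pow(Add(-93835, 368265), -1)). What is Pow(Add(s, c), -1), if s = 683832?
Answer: Rational(411645, 281496748999) ≈ 1.4623e-6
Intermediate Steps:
c = Rational(725359, 411645) (c = Mul(Rational(2, 3), Mul(Add(416154, 309205), Pow(Add(-93835, 368265), -1))) = Mul(Rational(2, 3), Mul(725359, Pow(274430, -1))) = Mul(Rational(2, 3), Mul(725359, Rational(1, 274430))) = Mul(Rational(2, 3), Rational(725359, 274430)) = Rational(725359, 411645) ≈ 1.7621)
Pow(Add(s, c), -1) = Pow(Add(683832, Rational(725359, 411645)), -1) = Pow(Rational(281496748999, 411645), -1) = Rational(411645, 281496748999)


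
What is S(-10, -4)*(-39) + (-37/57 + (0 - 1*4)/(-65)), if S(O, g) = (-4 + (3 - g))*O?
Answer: 4332673/3705 ≈ 1169.4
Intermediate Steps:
S(O, g) = O*(-1 - g) (S(O, g) = (-1 - g)*O = O*(-1 - g))
S(-10, -4)*(-39) + (-37/57 + (0 - 1*4)/(-65)) = -1*(-10)*(1 - 4)*(-39) + (-37/57 + (0 - 1*4)/(-65)) = -1*(-10)*(-3)*(-39) + (-37*1/57 + (0 - 4)*(-1/65)) = -30*(-39) + (-37/57 - 4*(-1/65)) = 1170 + (-37/57 + 4/65) = 1170 - 2177/3705 = 4332673/3705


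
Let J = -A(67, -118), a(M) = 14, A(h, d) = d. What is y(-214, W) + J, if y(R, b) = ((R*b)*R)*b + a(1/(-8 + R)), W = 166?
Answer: 1261954708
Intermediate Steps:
y(R, b) = 14 + R²*b² (y(R, b) = ((R*b)*R)*b + 14 = (b*R²)*b + 14 = R²*b² + 14 = 14 + R²*b²)
J = 118 (J = -1*(-118) = 118)
y(-214, W) + J = (14 + (-214)²*166²) + 118 = (14 + 45796*27556) + 118 = (14 + 1261954576) + 118 = 1261954590 + 118 = 1261954708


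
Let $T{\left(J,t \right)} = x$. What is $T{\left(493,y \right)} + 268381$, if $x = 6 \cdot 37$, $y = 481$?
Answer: $268603$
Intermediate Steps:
$x = 222$
$T{\left(J,t \right)} = 222$
$T{\left(493,y \right)} + 268381 = 222 + 268381 = 268603$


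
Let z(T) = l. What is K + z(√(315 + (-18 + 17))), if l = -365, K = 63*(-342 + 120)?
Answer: -14351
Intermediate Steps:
K = -13986 (K = 63*(-222) = -13986)
z(T) = -365
K + z(√(315 + (-18 + 17))) = -13986 - 365 = -14351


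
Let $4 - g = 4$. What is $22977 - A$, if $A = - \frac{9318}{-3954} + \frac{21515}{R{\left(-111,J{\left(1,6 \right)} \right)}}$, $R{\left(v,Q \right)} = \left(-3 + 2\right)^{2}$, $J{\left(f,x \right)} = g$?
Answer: $\frac{961905}{659} \approx 1459.6$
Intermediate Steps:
$g = 0$ ($g = 4 - 4 = 0$)
$J{\left(f,x \right)} = 0$
$R{\left(v,Q \right)} = 1$ ($R{\left(v,Q \right)} = \left(-1\right)^{2} = 1$)
$A = \frac{14179938}{659}$ ($A = - \frac{9318}{-3954} + \frac{21515}{1} = \left(-9318\right) \left(- \frac{1}{3954}\right) + 21515 \cdot 1 = \frac{1553}{659} + 21515 = \frac{14179938}{659} \approx 21517.0$)
$22977 - A = 22977 - \frac{14179938}{659} = \frac{961905}{659}$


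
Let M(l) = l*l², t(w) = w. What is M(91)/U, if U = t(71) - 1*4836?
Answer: -753571/4765 ≈ -158.15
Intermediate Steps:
M(l) = l³
U = -4765 (U = 71 - 1*4836 = 71 - 4836 = -4765)
M(91)/U = 91³/(-4765) = 753571*(-1/4765) = -753571/4765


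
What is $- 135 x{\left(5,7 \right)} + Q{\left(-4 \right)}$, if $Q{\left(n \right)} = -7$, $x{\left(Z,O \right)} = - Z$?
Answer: $668$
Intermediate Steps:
$- 135 x{\left(5,7 \right)} + Q{\left(-4 \right)} = - 135 \left(\left(-1\right) 5\right) - 7 = \left(-135\right) \left(-5\right) - 7 = 675 - 7 = 668$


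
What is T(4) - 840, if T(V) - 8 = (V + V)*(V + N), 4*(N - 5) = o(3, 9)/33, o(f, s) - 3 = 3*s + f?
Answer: -758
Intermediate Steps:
o(f, s) = 3 + f + 3*s (o(f, s) = 3 + (3*s + f) = 3 + (f + 3*s) = 3 + f + 3*s)
N = 21/4 (N = 5 + ((3 + 3 + 3*9)/33)/4 = 5 + ((3 + 3 + 27)*(1/33))/4 = 5 + (33*(1/33))/4 = 5 + (¼)*1 = 5 + ¼ = 21/4 ≈ 5.2500)
T(V) = 8 + 2*V*(21/4 + V) (T(V) = 8 + (V + V)*(V + 21/4) = 8 + (2*V)*(21/4 + V) = 8 + 2*V*(21/4 + V))
T(4) - 840 = (8 + 2*4² + (21/2)*4) - 840 = (8 + 2*16 + 42) - 840 = (8 + 32 + 42) - 840 = 82 - 840 = -758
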